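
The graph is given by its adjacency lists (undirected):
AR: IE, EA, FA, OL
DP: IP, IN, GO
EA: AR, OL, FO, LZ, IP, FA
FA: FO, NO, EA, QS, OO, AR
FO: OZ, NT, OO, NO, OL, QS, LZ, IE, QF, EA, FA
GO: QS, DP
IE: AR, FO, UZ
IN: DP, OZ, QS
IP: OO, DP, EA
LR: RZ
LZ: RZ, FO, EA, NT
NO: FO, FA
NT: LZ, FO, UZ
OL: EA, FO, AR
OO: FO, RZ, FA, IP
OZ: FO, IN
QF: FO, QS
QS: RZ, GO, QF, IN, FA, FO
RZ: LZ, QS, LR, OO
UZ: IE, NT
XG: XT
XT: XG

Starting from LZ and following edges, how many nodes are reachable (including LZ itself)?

BFS from LZ visits: LZ, RZ, FO, EA, NT, QS, LR, OO, OZ, NO, OL, IE, QF, FA, AR, IP, UZ, GO, IN, DP
Reachable nodes: 20 of 22 total.

20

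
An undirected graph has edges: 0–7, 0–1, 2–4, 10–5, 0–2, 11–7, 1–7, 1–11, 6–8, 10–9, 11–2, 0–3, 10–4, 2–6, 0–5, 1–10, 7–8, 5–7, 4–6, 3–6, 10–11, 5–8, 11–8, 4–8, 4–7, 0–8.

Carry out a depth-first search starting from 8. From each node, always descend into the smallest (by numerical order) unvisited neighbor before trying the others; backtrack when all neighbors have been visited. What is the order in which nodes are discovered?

8 → 0 → 1 → 7 → 4 → 2 → 6 → 3 → 11 → 10 → 5 → 9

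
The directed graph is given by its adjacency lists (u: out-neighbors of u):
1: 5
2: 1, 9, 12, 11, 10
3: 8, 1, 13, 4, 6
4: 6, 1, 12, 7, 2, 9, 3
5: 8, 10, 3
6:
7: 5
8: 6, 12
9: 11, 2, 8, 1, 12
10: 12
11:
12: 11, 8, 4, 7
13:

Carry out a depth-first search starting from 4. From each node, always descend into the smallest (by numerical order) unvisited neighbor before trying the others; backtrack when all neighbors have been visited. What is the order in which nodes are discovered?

4, 1, 5, 3, 6, 8, 12, 7, 11, 13, 10, 2, 9

Visit 4
4 → 1
1 → 5
5 → 3
3 → 6
3 → 8
8 → 12
12 → 7
12 → 11
3 → 13
5 → 10
4 → 2
2 → 9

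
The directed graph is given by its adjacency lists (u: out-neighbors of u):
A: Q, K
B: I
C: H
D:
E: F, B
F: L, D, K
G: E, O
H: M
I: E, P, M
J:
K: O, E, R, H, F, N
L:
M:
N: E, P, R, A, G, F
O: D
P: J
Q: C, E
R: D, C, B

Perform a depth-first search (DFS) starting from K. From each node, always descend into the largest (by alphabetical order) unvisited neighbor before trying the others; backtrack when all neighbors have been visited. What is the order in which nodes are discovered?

Visit K
K → R
R → D
R → C
C → H
H → M
R → B
B → I
I → P
P → J
I → E
E → F
F → L
K → O
K → N
N → G
N → A
A → Q

K, R, D, C, H, M, B, I, P, J, E, F, L, O, N, G, A, Q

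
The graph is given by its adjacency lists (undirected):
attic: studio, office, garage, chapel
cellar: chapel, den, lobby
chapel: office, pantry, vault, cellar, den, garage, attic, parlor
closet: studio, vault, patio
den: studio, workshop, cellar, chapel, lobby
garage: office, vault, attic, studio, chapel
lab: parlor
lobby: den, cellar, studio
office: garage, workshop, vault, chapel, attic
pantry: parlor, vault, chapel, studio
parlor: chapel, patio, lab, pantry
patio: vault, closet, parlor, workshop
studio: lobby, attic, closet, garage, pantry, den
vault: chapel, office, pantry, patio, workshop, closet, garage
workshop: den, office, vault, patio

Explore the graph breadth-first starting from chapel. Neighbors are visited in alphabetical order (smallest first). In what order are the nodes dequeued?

chapel → attic → cellar → den → garage → office → pantry → parlor → vault → studio → lobby → workshop → lab → patio → closet

Visit chapel; enqueue attic, cellar, den, garage, office, pantry, parlor, vault → queue [attic, cellar, den, garage, office, pantry, parlor, vault]
Visit attic; enqueue studio → queue [cellar, den, garage, office, pantry, parlor, vault, studio]
Visit cellar; enqueue lobby → queue [den, garage, office, pantry, parlor, vault, studio, lobby]
Visit den; enqueue workshop → queue [garage, office, pantry, parlor, vault, studio, lobby, workshop]
Visit garage → queue [office, pantry, parlor, vault, studio, lobby, workshop]
Visit office → queue [pantry, parlor, vault, studio, lobby, workshop]
Visit pantry → queue [parlor, vault, studio, lobby, workshop]
Visit parlor; enqueue lab, patio → queue [vault, studio, lobby, workshop, lab, patio]
Visit vault; enqueue closet → queue [studio, lobby, workshop, lab, patio, closet]
Visit studio → queue [lobby, workshop, lab, patio, closet]
Visit lobby → queue [workshop, lab, patio, closet]
Visit workshop → queue [lab, patio, closet]
Visit lab → queue [patio, closet]
Visit patio → queue [closet]
Visit closet → queue []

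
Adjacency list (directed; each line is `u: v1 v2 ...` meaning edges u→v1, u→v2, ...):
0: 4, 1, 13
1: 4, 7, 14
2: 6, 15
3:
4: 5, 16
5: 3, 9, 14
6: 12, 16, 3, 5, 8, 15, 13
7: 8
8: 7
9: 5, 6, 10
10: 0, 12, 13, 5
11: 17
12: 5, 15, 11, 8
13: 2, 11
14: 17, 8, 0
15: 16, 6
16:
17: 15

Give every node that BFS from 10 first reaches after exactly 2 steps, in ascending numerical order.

Level 0: 10
Level 1: 0, 5, 12, 13
Level 2: 1, 2, 3, 4, 8, 9, 11, 14, 15
Level 3: 6, 7, 16, 17

1, 2, 3, 4, 8, 9, 11, 14, 15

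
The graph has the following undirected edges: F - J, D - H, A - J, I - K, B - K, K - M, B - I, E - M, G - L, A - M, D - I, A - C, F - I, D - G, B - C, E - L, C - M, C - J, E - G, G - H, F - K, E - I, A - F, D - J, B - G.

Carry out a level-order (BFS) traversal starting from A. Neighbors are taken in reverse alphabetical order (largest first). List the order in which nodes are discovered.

A → M → J → F → C → K → E → D → I → B → L → G → H

Visit A; enqueue M, J, F, C → queue [M, J, F, C]
Visit M; enqueue K, E → queue [J, F, C, K, E]
Visit J; enqueue D → queue [F, C, K, E, D]
Visit F; enqueue I → queue [C, K, E, D, I]
Visit C; enqueue B → queue [K, E, D, I, B]
Visit K → queue [E, D, I, B]
Visit E; enqueue L, G → queue [D, I, B, L, G]
Visit D; enqueue H → queue [I, B, L, G, H]
Visit I → queue [B, L, G, H]
Visit B → queue [L, G, H]
Visit L → queue [G, H]
Visit G → queue [H]
Visit H → queue []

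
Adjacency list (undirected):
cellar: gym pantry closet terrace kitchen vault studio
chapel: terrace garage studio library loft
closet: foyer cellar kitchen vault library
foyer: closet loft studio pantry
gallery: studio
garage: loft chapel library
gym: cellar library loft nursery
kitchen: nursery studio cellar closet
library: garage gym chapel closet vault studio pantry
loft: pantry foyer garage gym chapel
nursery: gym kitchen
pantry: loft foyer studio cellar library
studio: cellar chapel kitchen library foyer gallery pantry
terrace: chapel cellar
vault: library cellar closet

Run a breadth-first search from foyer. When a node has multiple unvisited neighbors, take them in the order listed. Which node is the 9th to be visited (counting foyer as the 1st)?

library

Visit foyer; enqueue closet, loft, studio, pantry → queue [closet, loft, studio, pantry]
Visit closet; enqueue cellar, kitchen, vault, library → queue [loft, studio, pantry, cellar, kitchen, vault, library]
Visit loft; enqueue garage, gym, chapel → queue [studio, pantry, cellar, kitchen, vault, library, garage, gym, chapel]
Visit studio; enqueue gallery → queue [pantry, cellar, kitchen, vault, library, garage, gym, chapel, gallery]
Visit pantry → queue [cellar, kitchen, vault, library, garage, gym, chapel, gallery]
Visit cellar; enqueue terrace → queue [kitchen, vault, library, garage, gym, chapel, gallery, terrace]
Visit kitchen; enqueue nursery → queue [vault, library, garage, gym, chapel, gallery, terrace, nursery]
Visit vault → queue [library, garage, gym, chapel, gallery, terrace, nursery]
Visit library → queue [garage, gym, chapel, gallery, terrace, nursery]
Visit garage → queue [gym, chapel, gallery, terrace, nursery]
Visit gym → queue [chapel, gallery, terrace, nursery]
Visit chapel → queue [gallery, terrace, nursery]
Visit gallery → queue [terrace, nursery]
Visit terrace → queue [nursery]
Visit nursery → queue []

Visit order: foyer, closet, loft, studio, pantry, cellar, kitchen, vault, library, garage, gym, chapel, gallery, terrace, nursery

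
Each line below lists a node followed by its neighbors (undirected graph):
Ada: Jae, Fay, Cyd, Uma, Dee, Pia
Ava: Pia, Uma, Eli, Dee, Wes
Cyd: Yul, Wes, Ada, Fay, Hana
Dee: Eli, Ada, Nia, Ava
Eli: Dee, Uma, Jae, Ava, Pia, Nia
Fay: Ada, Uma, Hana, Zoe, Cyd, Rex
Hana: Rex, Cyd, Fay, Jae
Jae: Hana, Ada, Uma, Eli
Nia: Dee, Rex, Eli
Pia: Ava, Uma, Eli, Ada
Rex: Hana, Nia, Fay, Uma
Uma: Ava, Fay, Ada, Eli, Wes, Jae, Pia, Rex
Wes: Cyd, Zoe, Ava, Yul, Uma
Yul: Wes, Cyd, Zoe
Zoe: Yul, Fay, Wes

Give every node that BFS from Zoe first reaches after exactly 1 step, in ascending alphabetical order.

Level 0: Zoe
Level 1: Fay, Wes, Yul
Level 2: Ada, Ava, Cyd, Hana, Rex, Uma
Level 3: Dee, Eli, Jae, Nia, Pia

Fay, Wes, Yul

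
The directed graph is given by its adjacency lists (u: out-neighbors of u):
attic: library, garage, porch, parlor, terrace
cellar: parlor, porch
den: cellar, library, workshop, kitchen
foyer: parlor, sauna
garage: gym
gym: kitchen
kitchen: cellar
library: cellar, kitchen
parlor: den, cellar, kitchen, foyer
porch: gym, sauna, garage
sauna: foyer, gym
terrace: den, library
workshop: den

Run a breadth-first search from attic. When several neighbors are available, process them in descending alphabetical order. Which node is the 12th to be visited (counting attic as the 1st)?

Visit attic; enqueue terrace, porch, parlor, library, garage → queue [terrace, porch, parlor, library, garage]
Visit terrace; enqueue den → queue [porch, parlor, library, garage, den]
Visit porch; enqueue sauna, gym → queue [parlor, library, garage, den, sauna, gym]
Visit parlor; enqueue kitchen, foyer, cellar → queue [library, garage, den, sauna, gym, kitchen, foyer, cellar]
Visit library → queue [garage, den, sauna, gym, kitchen, foyer, cellar]
Visit garage → queue [den, sauna, gym, kitchen, foyer, cellar]
Visit den; enqueue workshop → queue [sauna, gym, kitchen, foyer, cellar, workshop]
Visit sauna → queue [gym, kitchen, foyer, cellar, workshop]
Visit gym → queue [kitchen, foyer, cellar, workshop]
Visit kitchen → queue [foyer, cellar, workshop]
Visit foyer → queue [cellar, workshop]
Visit cellar → queue [workshop]
Visit workshop → queue []

Visit order: attic, terrace, porch, parlor, library, garage, den, sauna, gym, kitchen, foyer, cellar, workshop

cellar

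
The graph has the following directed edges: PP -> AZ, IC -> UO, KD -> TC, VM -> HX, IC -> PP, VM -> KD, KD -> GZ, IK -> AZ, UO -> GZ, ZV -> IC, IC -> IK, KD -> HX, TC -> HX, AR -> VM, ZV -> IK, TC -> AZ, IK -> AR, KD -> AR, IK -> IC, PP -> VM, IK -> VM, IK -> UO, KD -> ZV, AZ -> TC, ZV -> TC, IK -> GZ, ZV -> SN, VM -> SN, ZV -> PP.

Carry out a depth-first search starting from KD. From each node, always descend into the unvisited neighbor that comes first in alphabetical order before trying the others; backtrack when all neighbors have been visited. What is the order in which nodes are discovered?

KD, AR, VM, HX, SN, GZ, TC, AZ, ZV, IC, IK, UO, PP

Visit KD
KD → AR
AR → VM
VM → HX
VM → SN
KD → GZ
KD → TC
TC → AZ
KD → ZV
ZV → IC
IC → IK
IK → UO
IC → PP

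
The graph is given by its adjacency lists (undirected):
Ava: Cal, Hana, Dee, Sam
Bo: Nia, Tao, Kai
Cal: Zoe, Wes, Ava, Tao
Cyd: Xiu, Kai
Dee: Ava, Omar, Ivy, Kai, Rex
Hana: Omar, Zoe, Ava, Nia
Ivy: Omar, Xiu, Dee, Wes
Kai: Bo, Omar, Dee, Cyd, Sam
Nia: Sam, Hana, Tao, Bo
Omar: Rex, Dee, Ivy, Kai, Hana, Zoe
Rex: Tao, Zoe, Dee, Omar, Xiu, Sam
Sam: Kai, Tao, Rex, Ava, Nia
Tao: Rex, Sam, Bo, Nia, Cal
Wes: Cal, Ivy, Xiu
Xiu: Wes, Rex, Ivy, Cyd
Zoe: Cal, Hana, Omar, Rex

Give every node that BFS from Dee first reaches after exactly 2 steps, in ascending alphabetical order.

Level 0: Dee
Level 1: Ava, Ivy, Kai, Omar, Rex
Level 2: Bo, Cal, Cyd, Hana, Sam, Tao, Wes, Xiu, Zoe
Level 3: Nia

Bo, Cal, Cyd, Hana, Sam, Tao, Wes, Xiu, Zoe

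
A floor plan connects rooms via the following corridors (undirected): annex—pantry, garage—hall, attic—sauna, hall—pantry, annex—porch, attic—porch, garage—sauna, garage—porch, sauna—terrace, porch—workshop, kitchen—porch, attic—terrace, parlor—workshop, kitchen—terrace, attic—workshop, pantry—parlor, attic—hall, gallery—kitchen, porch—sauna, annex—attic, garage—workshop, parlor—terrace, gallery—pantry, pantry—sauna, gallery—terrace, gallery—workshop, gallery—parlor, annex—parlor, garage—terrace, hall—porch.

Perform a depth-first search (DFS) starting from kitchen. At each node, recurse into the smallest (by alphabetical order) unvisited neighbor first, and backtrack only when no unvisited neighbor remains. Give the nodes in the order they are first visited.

Visit kitchen
kitchen → gallery
gallery → pantry
pantry → annex
annex → attic
attic → hall
hall → garage
garage → porch
porch → sauna
sauna → terrace
terrace → parlor
parlor → workshop

kitchen gallery pantry annex attic hall garage porch sauna terrace parlor workshop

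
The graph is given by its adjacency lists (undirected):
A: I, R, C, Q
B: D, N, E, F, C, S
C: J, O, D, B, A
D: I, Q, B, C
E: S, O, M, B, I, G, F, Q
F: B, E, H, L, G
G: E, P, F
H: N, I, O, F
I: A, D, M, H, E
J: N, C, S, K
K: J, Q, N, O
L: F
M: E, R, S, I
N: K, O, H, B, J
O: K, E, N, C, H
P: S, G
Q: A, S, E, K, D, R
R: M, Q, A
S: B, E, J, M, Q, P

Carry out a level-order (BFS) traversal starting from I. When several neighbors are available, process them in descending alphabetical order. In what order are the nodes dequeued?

I M H E D A S R O N F Q G B C P J K L

Visit I; enqueue M, H, E, D, A → queue [M, H, E, D, A]
Visit M; enqueue S, R → queue [H, E, D, A, S, R]
Visit H; enqueue O, N, F → queue [E, D, A, S, R, O, N, F]
Visit E; enqueue Q, G, B → queue [D, A, S, R, O, N, F, Q, G, B]
Visit D; enqueue C → queue [A, S, R, O, N, F, Q, G, B, C]
Visit A → queue [S, R, O, N, F, Q, G, B, C]
Visit S; enqueue P, J → queue [R, O, N, F, Q, G, B, C, P, J]
Visit R → queue [O, N, F, Q, G, B, C, P, J]
Visit O; enqueue K → queue [N, F, Q, G, B, C, P, J, K]
Visit N → queue [F, Q, G, B, C, P, J, K]
Visit F; enqueue L → queue [Q, G, B, C, P, J, K, L]
Visit Q → queue [G, B, C, P, J, K, L]
Visit G → queue [B, C, P, J, K, L]
Visit B → queue [C, P, J, K, L]
Visit C → queue [P, J, K, L]
Visit P → queue [J, K, L]
Visit J → queue [K, L]
Visit K → queue [L]
Visit L → queue []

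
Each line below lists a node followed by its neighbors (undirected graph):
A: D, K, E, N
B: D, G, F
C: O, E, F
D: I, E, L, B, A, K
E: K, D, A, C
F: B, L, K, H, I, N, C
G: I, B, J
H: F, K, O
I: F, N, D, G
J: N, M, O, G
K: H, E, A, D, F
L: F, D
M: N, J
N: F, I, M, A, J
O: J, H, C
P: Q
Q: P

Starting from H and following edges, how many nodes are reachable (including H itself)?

15

BFS from H visits: H, F, K, O, B, L, I, N, C, E, A, D, J, G, M
Reachable nodes: 15 of 17 total.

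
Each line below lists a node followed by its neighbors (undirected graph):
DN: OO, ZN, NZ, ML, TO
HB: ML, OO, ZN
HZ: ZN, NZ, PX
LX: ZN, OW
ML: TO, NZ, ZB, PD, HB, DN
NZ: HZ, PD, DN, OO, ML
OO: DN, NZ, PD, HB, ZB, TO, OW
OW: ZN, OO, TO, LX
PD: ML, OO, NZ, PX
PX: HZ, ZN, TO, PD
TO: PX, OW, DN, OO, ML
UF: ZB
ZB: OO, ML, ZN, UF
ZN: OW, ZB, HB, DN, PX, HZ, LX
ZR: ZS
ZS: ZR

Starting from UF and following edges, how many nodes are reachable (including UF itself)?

14

BFS from UF visits: UF, ZB, OO, ML, ZN, DN, NZ, PD, HB, TO, OW, PX, HZ, LX
Reachable nodes: 14 of 16 total.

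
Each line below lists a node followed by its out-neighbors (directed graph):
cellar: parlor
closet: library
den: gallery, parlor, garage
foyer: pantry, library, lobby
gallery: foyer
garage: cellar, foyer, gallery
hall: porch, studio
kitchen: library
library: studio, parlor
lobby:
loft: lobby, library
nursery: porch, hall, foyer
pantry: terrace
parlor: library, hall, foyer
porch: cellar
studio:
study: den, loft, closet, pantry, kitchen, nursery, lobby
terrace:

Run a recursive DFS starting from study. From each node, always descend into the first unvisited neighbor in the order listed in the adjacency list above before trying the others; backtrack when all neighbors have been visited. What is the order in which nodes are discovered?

study den gallery foyer pantry terrace library studio parlor hall porch cellar lobby garage loft closet kitchen nursery

Visit study
study → den
den → gallery
gallery → foyer
foyer → pantry
pantry → terrace
foyer → library
library → studio
library → parlor
parlor → hall
hall → porch
porch → cellar
foyer → lobby
den → garage
study → loft
study → closet
study → kitchen
study → nursery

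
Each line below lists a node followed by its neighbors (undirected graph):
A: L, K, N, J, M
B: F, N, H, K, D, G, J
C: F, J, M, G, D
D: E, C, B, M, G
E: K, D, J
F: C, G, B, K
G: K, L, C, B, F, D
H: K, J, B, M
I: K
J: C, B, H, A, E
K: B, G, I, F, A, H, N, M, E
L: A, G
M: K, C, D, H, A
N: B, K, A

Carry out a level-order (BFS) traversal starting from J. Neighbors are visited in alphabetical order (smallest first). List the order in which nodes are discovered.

J -> A -> B -> C -> E -> H -> K -> L -> M -> N -> D -> F -> G -> I

Visit J; enqueue A, B, C, E, H → queue [A, B, C, E, H]
Visit A; enqueue K, L, M, N → queue [B, C, E, H, K, L, M, N]
Visit B; enqueue D, F, G → queue [C, E, H, K, L, M, N, D, F, G]
Visit C → queue [E, H, K, L, M, N, D, F, G]
Visit E → queue [H, K, L, M, N, D, F, G]
Visit H → queue [K, L, M, N, D, F, G]
Visit K; enqueue I → queue [L, M, N, D, F, G, I]
Visit L → queue [M, N, D, F, G, I]
Visit M → queue [N, D, F, G, I]
Visit N → queue [D, F, G, I]
Visit D → queue [F, G, I]
Visit F → queue [G, I]
Visit G → queue [I]
Visit I → queue []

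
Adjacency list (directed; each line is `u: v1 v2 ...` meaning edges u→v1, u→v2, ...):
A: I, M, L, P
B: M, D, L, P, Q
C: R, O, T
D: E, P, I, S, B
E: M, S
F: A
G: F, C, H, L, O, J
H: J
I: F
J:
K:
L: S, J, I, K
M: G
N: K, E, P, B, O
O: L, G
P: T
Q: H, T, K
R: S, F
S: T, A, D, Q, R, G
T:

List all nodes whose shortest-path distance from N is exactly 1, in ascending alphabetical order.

B, E, K, O, P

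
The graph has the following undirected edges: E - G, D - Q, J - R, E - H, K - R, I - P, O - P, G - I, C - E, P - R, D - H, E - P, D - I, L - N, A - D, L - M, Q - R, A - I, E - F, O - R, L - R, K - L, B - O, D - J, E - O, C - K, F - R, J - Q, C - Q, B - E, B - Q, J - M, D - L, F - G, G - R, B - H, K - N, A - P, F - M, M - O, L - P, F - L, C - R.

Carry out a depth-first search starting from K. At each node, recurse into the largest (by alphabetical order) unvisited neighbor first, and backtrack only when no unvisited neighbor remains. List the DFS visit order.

Visit K
K → R
R → Q
Q → J
J → M
M → O
O → P
P → L
L → N
L → F
F → G
G → I
I → D
D → H
H → E
E → C
E → B
D → A

K, R, Q, J, M, O, P, L, N, F, G, I, D, H, E, C, B, A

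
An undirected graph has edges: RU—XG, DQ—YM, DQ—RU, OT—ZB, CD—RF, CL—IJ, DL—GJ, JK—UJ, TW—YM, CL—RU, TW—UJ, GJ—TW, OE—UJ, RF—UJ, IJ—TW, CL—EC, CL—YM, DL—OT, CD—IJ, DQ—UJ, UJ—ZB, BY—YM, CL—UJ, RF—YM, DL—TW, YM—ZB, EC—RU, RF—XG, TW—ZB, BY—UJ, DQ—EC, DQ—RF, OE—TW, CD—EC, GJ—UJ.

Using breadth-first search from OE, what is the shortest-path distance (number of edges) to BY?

Level 0: OE
Level 1: TW, UJ
Level 2: BY, CL, DL, DQ, GJ, IJ, JK, RF, YM, ZB
Level 3: CD, EC, OT, RU, XG
BY first appears at level 2.

2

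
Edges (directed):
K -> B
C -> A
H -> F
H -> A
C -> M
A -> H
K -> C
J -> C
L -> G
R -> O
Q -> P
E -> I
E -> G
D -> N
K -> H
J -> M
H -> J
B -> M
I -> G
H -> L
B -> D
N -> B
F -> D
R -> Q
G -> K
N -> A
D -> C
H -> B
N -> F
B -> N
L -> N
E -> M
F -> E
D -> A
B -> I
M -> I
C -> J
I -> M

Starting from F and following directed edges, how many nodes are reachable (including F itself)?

14

BFS from F visits: F, D, E, A, C, N, G, I, M, H, J, B, K, L
Reachable nodes: 14 of 18 total.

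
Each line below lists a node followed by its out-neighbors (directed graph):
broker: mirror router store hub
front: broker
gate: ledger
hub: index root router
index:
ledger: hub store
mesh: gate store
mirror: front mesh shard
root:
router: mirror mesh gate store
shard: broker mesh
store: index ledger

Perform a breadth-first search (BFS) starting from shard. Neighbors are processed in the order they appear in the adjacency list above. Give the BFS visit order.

Visit shard; enqueue broker, mesh → queue [broker, mesh]
Visit broker; enqueue mirror, router, store, hub → queue [mesh, mirror, router, store, hub]
Visit mesh; enqueue gate → queue [mirror, router, store, hub, gate]
Visit mirror; enqueue front → queue [router, store, hub, gate, front]
Visit router → queue [store, hub, gate, front]
Visit store; enqueue index, ledger → queue [hub, gate, front, index, ledger]
Visit hub; enqueue root → queue [gate, front, index, ledger, root]
Visit gate → queue [front, index, ledger, root]
Visit front → queue [index, ledger, root]
Visit index → queue [ledger, root]
Visit ledger → queue [root]
Visit root → queue []

shard broker mesh mirror router store hub gate front index ledger root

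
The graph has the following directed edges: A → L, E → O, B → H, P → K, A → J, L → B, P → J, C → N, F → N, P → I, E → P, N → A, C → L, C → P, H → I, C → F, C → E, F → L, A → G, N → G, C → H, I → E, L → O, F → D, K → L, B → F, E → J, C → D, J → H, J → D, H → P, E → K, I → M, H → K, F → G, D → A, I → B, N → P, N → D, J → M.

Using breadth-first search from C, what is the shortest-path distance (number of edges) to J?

2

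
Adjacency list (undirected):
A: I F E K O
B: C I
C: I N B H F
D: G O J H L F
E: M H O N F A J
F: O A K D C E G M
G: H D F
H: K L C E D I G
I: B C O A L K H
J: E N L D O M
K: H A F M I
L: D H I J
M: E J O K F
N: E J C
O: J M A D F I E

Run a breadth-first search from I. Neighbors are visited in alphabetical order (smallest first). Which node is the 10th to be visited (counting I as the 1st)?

F

Visit I; enqueue A, B, C, H, K, L, O → queue [A, B, C, H, K, L, O]
Visit A; enqueue E, F → queue [B, C, H, K, L, O, E, F]
Visit B → queue [C, H, K, L, O, E, F]
Visit C; enqueue N → queue [H, K, L, O, E, F, N]
Visit H; enqueue D, G → queue [K, L, O, E, F, N, D, G]
Visit K; enqueue M → queue [L, O, E, F, N, D, G, M]
Visit L; enqueue J → queue [O, E, F, N, D, G, M, J]
Visit O → queue [E, F, N, D, G, M, J]
Visit E → queue [F, N, D, G, M, J]
Visit F → queue [N, D, G, M, J]
Visit N → queue [D, G, M, J]
Visit D → queue [G, M, J]
Visit G → queue [M, J]
Visit M → queue [J]
Visit J → queue []

Visit order: I, A, B, C, H, K, L, O, E, F, N, D, G, M, J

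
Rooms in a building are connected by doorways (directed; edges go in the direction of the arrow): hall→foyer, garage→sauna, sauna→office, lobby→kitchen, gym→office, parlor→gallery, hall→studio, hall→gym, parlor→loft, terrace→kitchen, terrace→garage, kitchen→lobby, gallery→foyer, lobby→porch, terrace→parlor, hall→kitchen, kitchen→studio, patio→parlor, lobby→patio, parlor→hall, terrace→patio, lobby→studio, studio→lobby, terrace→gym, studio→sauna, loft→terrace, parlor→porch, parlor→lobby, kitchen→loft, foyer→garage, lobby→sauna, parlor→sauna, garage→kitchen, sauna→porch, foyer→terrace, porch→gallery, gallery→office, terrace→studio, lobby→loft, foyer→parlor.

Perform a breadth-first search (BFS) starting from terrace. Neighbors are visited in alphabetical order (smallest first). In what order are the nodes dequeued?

Visit terrace; enqueue garage, gym, kitchen, parlor, patio, studio → queue [garage, gym, kitchen, parlor, patio, studio]
Visit garage; enqueue sauna → queue [gym, kitchen, parlor, patio, studio, sauna]
Visit gym; enqueue office → queue [kitchen, parlor, patio, studio, sauna, office]
Visit kitchen; enqueue lobby, loft → queue [parlor, patio, studio, sauna, office, lobby, loft]
Visit parlor; enqueue gallery, hall, porch → queue [patio, studio, sauna, office, lobby, loft, gallery, hall, porch]
Visit patio → queue [studio, sauna, office, lobby, loft, gallery, hall, porch]
Visit studio → queue [sauna, office, lobby, loft, gallery, hall, porch]
Visit sauna → queue [office, lobby, loft, gallery, hall, porch]
Visit office → queue [lobby, loft, gallery, hall, porch]
Visit lobby → queue [loft, gallery, hall, porch]
Visit loft → queue [gallery, hall, porch]
Visit gallery; enqueue foyer → queue [hall, porch, foyer]
Visit hall → queue [porch, foyer]
Visit porch → queue [foyer]
Visit foyer → queue []

terrace, garage, gym, kitchen, parlor, patio, studio, sauna, office, lobby, loft, gallery, hall, porch, foyer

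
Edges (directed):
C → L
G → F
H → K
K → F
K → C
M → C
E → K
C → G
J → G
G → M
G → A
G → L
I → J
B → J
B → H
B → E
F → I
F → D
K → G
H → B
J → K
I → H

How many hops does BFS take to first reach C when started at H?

2

Level 0: H
Level 1: B, K
Level 2: C, E, F, G, J
Level 3: A, D, I, L, M
C first appears at level 2.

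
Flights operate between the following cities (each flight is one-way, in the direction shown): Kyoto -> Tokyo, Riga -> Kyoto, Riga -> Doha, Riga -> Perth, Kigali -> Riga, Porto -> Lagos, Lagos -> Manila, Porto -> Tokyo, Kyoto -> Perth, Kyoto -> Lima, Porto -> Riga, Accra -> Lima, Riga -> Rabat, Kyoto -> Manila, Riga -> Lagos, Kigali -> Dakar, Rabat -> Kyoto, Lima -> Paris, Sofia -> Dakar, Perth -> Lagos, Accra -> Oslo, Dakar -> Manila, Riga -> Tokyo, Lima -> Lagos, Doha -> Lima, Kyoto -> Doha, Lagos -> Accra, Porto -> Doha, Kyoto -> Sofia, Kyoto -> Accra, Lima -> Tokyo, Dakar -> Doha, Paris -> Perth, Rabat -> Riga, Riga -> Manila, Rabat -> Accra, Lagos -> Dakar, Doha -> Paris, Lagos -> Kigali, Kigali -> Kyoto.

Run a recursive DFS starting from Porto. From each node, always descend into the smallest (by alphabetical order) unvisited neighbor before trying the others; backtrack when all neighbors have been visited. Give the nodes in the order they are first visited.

Visit Porto
Porto → Doha
Doha → Lima
Lima → Lagos
Lagos → Accra
Accra → Oslo
Lagos → Dakar
Dakar → Manila
Lagos → Kigali
Kigali → Kyoto
Kyoto → Perth
Kyoto → Sofia
Kyoto → Tokyo
Kigali → Riga
Riga → Rabat
Lima → Paris

Porto, Doha, Lima, Lagos, Accra, Oslo, Dakar, Manila, Kigali, Kyoto, Perth, Sofia, Tokyo, Riga, Rabat, Paris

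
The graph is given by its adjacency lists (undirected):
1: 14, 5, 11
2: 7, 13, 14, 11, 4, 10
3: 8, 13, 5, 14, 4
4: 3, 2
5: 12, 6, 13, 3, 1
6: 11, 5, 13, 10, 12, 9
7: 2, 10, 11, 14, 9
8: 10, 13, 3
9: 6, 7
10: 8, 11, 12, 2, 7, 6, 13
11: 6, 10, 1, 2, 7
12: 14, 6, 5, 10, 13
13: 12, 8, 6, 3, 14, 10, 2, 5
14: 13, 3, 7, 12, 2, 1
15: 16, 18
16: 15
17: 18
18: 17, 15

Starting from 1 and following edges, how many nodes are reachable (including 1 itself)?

BFS from 1 visits: 1, 14, 11, 5, 13, 12, 7, 3, 2, 10, 6, 8, 9, 4
Reachable nodes: 14 of 18 total.

14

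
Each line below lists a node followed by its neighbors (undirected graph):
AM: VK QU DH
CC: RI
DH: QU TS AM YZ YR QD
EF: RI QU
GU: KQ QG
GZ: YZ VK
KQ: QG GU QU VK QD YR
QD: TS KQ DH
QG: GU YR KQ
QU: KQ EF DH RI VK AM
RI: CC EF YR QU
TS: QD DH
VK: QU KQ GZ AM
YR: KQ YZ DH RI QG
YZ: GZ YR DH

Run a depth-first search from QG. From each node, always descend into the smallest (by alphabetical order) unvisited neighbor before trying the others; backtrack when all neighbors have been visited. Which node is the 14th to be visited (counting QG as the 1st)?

Visit QG
QG → GU
GU → KQ
KQ → QD
QD → DH
DH → AM
AM → QU
QU → EF
EF → RI
RI → CC
RI → YR
YR → YZ
YZ → GZ
GZ → VK
DH → TS

Visit order: QG, GU, KQ, QD, DH, AM, QU, EF, RI, CC, YR, YZ, GZ, VK, TS

VK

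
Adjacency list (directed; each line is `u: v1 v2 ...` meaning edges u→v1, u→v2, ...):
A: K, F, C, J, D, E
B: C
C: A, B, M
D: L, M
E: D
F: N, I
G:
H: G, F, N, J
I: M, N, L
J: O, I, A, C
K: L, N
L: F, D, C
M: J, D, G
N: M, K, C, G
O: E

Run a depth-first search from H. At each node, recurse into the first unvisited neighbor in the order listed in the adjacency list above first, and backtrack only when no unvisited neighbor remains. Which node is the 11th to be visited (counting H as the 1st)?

C

Visit H
H → G
H → F
F → N
N → M
M → J
J → O
O → E
E → D
D → L
L → C
C → A
A → K
C → B
J → I

Visit order: H, G, F, N, M, J, O, E, D, L, C, A, K, B, I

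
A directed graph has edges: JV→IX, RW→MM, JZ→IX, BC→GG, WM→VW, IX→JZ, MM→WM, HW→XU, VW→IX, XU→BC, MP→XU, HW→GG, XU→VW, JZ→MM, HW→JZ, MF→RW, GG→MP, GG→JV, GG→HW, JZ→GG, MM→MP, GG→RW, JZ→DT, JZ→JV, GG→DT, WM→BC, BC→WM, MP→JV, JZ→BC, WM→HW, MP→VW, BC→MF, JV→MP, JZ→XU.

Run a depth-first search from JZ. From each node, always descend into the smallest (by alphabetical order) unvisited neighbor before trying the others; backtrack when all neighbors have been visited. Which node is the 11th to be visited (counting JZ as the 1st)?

RW

Visit JZ
JZ → BC
BC → GG
GG → DT
GG → HW
HW → XU
XU → VW
VW → IX
GG → JV
JV → MP
GG → RW
RW → MM
MM → WM
BC → MF

Visit order: JZ, BC, GG, DT, HW, XU, VW, IX, JV, MP, RW, MM, WM, MF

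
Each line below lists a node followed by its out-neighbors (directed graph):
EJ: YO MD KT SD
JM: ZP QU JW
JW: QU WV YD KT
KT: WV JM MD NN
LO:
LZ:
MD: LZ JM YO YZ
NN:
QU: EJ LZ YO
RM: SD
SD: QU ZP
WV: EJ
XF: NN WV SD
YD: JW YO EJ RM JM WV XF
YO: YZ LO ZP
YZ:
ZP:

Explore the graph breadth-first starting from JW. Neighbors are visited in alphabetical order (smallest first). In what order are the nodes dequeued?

Visit JW; enqueue KT, QU, WV, YD → queue [KT, QU, WV, YD]
Visit KT; enqueue JM, MD, NN → queue [QU, WV, YD, JM, MD, NN]
Visit QU; enqueue EJ, LZ, YO → queue [WV, YD, JM, MD, NN, EJ, LZ, YO]
Visit WV → queue [YD, JM, MD, NN, EJ, LZ, YO]
Visit YD; enqueue RM, XF → queue [JM, MD, NN, EJ, LZ, YO, RM, XF]
Visit JM; enqueue ZP → queue [MD, NN, EJ, LZ, YO, RM, XF, ZP]
Visit MD; enqueue YZ → queue [NN, EJ, LZ, YO, RM, XF, ZP, YZ]
Visit NN → queue [EJ, LZ, YO, RM, XF, ZP, YZ]
Visit EJ; enqueue SD → queue [LZ, YO, RM, XF, ZP, YZ, SD]
Visit LZ → queue [YO, RM, XF, ZP, YZ, SD]
Visit YO; enqueue LO → queue [RM, XF, ZP, YZ, SD, LO]
Visit RM → queue [XF, ZP, YZ, SD, LO]
Visit XF → queue [ZP, YZ, SD, LO]
Visit ZP → queue [YZ, SD, LO]
Visit YZ → queue [SD, LO]
Visit SD → queue [LO]
Visit LO → queue []

JW KT QU WV YD JM MD NN EJ LZ YO RM XF ZP YZ SD LO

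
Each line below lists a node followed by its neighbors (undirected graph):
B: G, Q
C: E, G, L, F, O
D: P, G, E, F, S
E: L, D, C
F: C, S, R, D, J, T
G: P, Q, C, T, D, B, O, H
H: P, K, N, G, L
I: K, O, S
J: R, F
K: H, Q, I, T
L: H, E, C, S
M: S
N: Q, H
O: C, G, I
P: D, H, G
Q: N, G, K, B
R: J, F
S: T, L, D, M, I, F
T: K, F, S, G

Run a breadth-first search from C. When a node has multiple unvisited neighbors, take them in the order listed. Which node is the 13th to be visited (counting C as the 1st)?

Visit C; enqueue E, G, L, F, O → queue [E, G, L, F, O]
Visit E; enqueue D → queue [G, L, F, O, D]
Visit G; enqueue P, Q, T, B, H → queue [L, F, O, D, P, Q, T, B, H]
Visit L; enqueue S → queue [F, O, D, P, Q, T, B, H, S]
Visit F; enqueue R, J → queue [O, D, P, Q, T, B, H, S, R, J]
Visit O; enqueue I → queue [D, P, Q, T, B, H, S, R, J, I]
Visit D → queue [P, Q, T, B, H, S, R, J, I]
Visit P → queue [Q, T, B, H, S, R, J, I]
Visit Q; enqueue N, K → queue [T, B, H, S, R, J, I, N, K]
Visit T → queue [B, H, S, R, J, I, N, K]
Visit B → queue [H, S, R, J, I, N, K]
Visit H → queue [S, R, J, I, N, K]
Visit S; enqueue M → queue [R, J, I, N, K, M]
Visit R → queue [J, I, N, K, M]
Visit J → queue [I, N, K, M]
Visit I → queue [N, K, M]
Visit N → queue [K, M]
Visit K → queue [M]
Visit M → queue []

Visit order: C, E, G, L, F, O, D, P, Q, T, B, H, S, R, J, I, N, K, M

S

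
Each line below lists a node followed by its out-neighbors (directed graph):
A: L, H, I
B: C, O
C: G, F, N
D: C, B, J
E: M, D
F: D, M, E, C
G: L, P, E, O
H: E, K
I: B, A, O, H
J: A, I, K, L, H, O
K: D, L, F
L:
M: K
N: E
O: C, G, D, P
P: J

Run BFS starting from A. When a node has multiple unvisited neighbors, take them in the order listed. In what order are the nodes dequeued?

A, L, H, I, E, K, B, O, M, D, F, C, G, P, J, N

Visit A; enqueue L, H, I → queue [L, H, I]
Visit L → queue [H, I]
Visit H; enqueue E, K → queue [I, E, K]
Visit I; enqueue B, O → queue [E, K, B, O]
Visit E; enqueue M, D → queue [K, B, O, M, D]
Visit K; enqueue F → queue [B, O, M, D, F]
Visit B; enqueue C → queue [O, M, D, F, C]
Visit O; enqueue G, P → queue [M, D, F, C, G, P]
Visit M → queue [D, F, C, G, P]
Visit D; enqueue J → queue [F, C, G, P, J]
Visit F → queue [C, G, P, J]
Visit C; enqueue N → queue [G, P, J, N]
Visit G → queue [P, J, N]
Visit P → queue [J, N]
Visit J → queue [N]
Visit N → queue []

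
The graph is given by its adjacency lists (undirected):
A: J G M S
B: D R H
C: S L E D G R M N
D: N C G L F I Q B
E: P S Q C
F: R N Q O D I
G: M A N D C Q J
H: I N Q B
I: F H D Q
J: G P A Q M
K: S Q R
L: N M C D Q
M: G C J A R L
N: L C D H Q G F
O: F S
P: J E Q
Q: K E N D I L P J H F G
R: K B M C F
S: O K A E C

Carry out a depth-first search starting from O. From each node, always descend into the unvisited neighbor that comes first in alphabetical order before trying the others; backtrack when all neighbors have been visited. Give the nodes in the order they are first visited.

Visit O
O → F
F → D
D → B
B → H
H → I
I → Q
Q → E
E → C
C → G
G → A
A → J
J → M
M → L
L → N
M → R
R → K
K → S
J → P

O -> F -> D -> B -> H -> I -> Q -> E -> C -> G -> A -> J -> M -> L -> N -> R -> K -> S -> P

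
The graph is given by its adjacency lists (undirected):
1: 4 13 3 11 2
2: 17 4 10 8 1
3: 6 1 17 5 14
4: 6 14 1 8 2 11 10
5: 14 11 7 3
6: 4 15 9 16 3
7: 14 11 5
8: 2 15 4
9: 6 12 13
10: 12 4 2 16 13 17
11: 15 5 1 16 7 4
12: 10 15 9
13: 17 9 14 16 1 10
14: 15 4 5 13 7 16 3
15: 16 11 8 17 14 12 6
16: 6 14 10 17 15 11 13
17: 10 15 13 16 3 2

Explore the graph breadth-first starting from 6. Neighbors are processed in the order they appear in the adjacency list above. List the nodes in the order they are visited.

6 4 15 9 16 3 14 1 8 2 11 10 17 12 13 5 7

Visit 6; enqueue 4, 15, 9, 16, 3 → queue [4, 15, 9, 16, 3]
Visit 4; enqueue 14, 1, 8, 2, 11, 10 → queue [15, 9, 16, 3, 14, 1, 8, 2, 11, 10]
Visit 15; enqueue 17, 12 → queue [9, 16, 3, 14, 1, 8, 2, 11, 10, 17, 12]
Visit 9; enqueue 13 → queue [16, 3, 14, 1, 8, 2, 11, 10, 17, 12, 13]
Visit 16 → queue [3, 14, 1, 8, 2, 11, 10, 17, 12, 13]
Visit 3; enqueue 5 → queue [14, 1, 8, 2, 11, 10, 17, 12, 13, 5]
Visit 14; enqueue 7 → queue [1, 8, 2, 11, 10, 17, 12, 13, 5, 7]
Visit 1 → queue [8, 2, 11, 10, 17, 12, 13, 5, 7]
Visit 8 → queue [2, 11, 10, 17, 12, 13, 5, 7]
Visit 2 → queue [11, 10, 17, 12, 13, 5, 7]
Visit 11 → queue [10, 17, 12, 13, 5, 7]
Visit 10 → queue [17, 12, 13, 5, 7]
Visit 17 → queue [12, 13, 5, 7]
Visit 12 → queue [13, 5, 7]
Visit 13 → queue [5, 7]
Visit 5 → queue [7]
Visit 7 → queue []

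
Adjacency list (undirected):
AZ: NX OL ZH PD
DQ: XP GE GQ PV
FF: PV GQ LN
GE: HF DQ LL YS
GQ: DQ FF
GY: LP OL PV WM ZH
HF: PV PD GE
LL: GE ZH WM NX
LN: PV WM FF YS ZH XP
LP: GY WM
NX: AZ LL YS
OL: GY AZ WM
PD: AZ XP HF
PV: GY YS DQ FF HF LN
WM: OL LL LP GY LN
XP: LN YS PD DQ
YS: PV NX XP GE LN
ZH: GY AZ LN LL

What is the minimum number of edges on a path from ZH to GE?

2

Level 0: ZH
Level 1: AZ, GY, LL, LN
Level 2: FF, GE, LP, NX, OL, PD, PV, WM, XP, YS
Level 3: DQ, GQ, HF
GE first appears at level 2.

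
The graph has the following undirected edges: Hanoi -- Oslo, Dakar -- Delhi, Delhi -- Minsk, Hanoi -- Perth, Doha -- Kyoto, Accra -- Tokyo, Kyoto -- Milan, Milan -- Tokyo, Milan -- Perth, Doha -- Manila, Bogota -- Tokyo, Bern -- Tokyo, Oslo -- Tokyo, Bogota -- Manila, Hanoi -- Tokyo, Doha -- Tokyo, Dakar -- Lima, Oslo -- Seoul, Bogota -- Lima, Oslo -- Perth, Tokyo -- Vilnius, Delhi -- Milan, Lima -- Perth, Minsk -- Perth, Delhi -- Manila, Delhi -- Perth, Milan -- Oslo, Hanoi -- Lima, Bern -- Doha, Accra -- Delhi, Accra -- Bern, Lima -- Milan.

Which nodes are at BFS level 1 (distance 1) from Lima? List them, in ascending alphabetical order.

Bogota, Dakar, Hanoi, Milan, Perth

Level 0: Lima
Level 1: Bogota, Dakar, Hanoi, Milan, Perth
Level 2: Delhi, Kyoto, Manila, Minsk, Oslo, Tokyo
Level 3: Accra, Bern, Doha, Seoul, Vilnius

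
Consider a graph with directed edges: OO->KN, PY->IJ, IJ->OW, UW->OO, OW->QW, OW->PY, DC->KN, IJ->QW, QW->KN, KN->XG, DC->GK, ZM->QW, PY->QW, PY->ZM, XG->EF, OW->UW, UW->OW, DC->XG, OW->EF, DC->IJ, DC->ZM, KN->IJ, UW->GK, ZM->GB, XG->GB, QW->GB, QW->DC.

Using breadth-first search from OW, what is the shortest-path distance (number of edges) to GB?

2

Level 0: OW
Level 1: EF, PY, QW, UW
Level 2: DC, GB, GK, IJ, KN, OO, ZM
Level 3: XG
GB first appears at level 2.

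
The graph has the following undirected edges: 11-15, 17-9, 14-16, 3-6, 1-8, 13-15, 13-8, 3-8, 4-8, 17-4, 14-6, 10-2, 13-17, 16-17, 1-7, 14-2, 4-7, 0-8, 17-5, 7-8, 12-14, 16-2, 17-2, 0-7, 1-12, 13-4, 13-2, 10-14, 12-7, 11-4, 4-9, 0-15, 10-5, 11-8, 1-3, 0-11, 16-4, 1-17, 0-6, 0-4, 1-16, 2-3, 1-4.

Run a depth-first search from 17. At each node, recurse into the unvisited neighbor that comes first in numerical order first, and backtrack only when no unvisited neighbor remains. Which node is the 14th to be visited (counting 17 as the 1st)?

Visit 17
17 → 1
1 → 3
3 → 2
2 → 10
10 → 5
10 → 14
14 → 6
6 → 0
0 → 4
4 → 7
7 → 8
8 → 11
11 → 15
15 → 13
7 → 12
4 → 9
4 → 16

Visit order: 17, 1, 3, 2, 10, 5, 14, 6, 0, 4, 7, 8, 11, 15, 13, 12, 9, 16

15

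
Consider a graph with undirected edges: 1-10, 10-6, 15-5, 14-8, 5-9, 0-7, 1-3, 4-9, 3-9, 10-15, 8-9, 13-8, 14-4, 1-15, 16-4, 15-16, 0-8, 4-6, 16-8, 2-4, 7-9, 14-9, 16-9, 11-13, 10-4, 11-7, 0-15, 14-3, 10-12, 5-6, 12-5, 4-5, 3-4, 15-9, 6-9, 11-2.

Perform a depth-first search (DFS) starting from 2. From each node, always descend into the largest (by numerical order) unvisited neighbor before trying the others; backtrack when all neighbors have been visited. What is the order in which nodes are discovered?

2 11 13 8 16 15 10 12 5 9 14 4 6 3 1 7 0

Visit 2
2 → 11
11 → 13
13 → 8
8 → 16
16 → 15
15 → 10
10 → 12
12 → 5
5 → 9
9 → 14
14 → 4
4 → 6
4 → 3
3 → 1
9 → 7
7 → 0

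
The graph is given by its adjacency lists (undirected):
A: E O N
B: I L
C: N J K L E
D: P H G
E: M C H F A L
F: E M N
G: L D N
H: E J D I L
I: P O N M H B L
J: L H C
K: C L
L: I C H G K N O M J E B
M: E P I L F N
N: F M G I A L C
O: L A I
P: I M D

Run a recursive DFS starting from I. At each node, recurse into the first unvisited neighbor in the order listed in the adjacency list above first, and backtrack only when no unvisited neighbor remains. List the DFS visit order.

Visit I
I → P
P → M
M → E
E → C
C → N
N → F
N → G
G → L
L → H
H → J
H → D
L → K
L → O
O → A
L → B

I -> P -> M -> E -> C -> N -> F -> G -> L -> H -> J -> D -> K -> O -> A -> B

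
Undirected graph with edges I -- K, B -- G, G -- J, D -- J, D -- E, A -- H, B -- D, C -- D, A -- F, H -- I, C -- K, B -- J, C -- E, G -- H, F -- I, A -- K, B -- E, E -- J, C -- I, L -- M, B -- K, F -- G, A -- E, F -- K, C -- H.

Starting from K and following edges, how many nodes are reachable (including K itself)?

BFS from K visits: K, A, B, C, F, I, E, H, D, G, J
Reachable nodes: 11 of 13 total.

11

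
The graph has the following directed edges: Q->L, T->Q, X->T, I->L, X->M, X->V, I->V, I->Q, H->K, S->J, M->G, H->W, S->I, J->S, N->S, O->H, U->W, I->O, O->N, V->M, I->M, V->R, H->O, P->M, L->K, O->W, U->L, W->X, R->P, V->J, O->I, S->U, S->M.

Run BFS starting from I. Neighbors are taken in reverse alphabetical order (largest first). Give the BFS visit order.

I, V, Q, O, M, L, R, J, W, N, H, G, K, P, S, X, U, T

Visit I; enqueue V, Q, O, M, L → queue [V, Q, O, M, L]
Visit V; enqueue R, J → queue [Q, O, M, L, R, J]
Visit Q → queue [O, M, L, R, J]
Visit O; enqueue W, N, H → queue [M, L, R, J, W, N, H]
Visit M; enqueue G → queue [L, R, J, W, N, H, G]
Visit L; enqueue K → queue [R, J, W, N, H, G, K]
Visit R; enqueue P → queue [J, W, N, H, G, K, P]
Visit J; enqueue S → queue [W, N, H, G, K, P, S]
Visit W; enqueue X → queue [N, H, G, K, P, S, X]
Visit N → queue [H, G, K, P, S, X]
Visit H → queue [G, K, P, S, X]
Visit G → queue [K, P, S, X]
Visit K → queue [P, S, X]
Visit P → queue [S, X]
Visit S; enqueue U → queue [X, U]
Visit X; enqueue T → queue [U, T]
Visit U → queue [T]
Visit T → queue []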